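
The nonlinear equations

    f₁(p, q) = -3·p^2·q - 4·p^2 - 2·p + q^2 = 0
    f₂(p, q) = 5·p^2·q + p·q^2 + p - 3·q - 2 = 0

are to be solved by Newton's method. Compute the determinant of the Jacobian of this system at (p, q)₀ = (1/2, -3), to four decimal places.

-48.0000

J = [[-6·p·q - 8·p - 2, -3·p^2 + 2·q], [10·p·q + q^2 + 1, 5·p^2 + 2·p·q - 3]].
At the point, J = [[3.0000, -6.7500], [-5.0000, -4.7500]].
det J = -48.0000.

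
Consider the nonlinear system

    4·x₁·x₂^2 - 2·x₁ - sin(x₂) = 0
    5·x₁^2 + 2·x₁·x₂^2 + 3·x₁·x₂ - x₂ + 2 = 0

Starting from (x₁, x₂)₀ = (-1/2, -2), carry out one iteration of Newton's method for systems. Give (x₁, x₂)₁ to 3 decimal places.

(0.471, -2.891)

At (-1/2, -2): F = (-6.09070, 4.250).
Jacobian J = [[4·x₂^2 - 2, 8·x₁·x₂ - cos(x₂)], [10·x₁ + 2·x₂^2 + 3·x₂, 4·x₁·x₂ + 3·x₁ - 1]].
At the point, J = [[14.000, 8.41615], [-3.000, 1.500]] (det J = 46.24844).
Solving J·Δ = −F gives Δ = (0.971, -0.891).
Then the next iterate is (x₁, x₂)₁ = (0.471, -2.891).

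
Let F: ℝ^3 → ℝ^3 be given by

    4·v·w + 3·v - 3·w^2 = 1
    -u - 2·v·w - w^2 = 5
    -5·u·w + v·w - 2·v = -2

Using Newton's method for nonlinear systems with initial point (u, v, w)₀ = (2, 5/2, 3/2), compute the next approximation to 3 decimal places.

(1.703, 1.028, -0.005)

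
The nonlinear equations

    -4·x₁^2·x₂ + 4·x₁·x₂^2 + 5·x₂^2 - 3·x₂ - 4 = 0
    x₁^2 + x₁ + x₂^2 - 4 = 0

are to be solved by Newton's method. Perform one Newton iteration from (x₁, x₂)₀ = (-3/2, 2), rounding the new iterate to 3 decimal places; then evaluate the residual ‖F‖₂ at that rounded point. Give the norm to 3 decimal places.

1.035

At (-3/2, 2): F = (-32.000, 0.750).
Jacobian J = [[-8·x₁·x₂ + 4·x₂^2, -4·x₁^2 + 8·x₁·x₂ + 10·x₂ - 3], [2·x₁ + 1, 2·x₂]].
At the point, J = [[40.000, -16.000], [-2.000, 4.000]] (det J = 128.000).
Solving J·Δ = −F gives Δ = (0.906, 0.266).
Then the next iterate is (x₁, x₂)₁ = (-0.594, 2.266).
Re-evaluating at (-0.594, 2.266): F = (-0.52251, 0.89359), so ‖F‖₂ = 1.035.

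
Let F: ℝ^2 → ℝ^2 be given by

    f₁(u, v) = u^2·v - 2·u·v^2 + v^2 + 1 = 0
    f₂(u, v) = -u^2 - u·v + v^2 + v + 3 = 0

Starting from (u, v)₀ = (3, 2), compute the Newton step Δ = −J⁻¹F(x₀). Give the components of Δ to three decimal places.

At (3, 2): F = (-1.000, -6.000).
Jacobian J = [[2·u·v - 2·v^2, u^2 - 4·u·v + 2·v], [-2·u - v, -u + 2·v + 1]].
At the point, J = [[4.000, -11.000], [-8.000, 2.000]] (det J = -80.000).
Solving J·Δ = −F gives Δ = (-0.850, -0.400).

(-0.850, -0.400)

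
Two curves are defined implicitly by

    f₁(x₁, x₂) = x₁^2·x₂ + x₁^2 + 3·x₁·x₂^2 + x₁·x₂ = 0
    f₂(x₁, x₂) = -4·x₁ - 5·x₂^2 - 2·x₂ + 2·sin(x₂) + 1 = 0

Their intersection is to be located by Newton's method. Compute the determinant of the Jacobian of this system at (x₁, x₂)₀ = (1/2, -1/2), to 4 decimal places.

0.5664

J = [[2·x₁·x₂ + 2·x₁ + 3·x₂^2 + x₂, x₁^2 + 6·x₁·x₂ + x₁], [-4, -10·x₂ + 2·cos(x₂) - 2]].
At the point, J = [[0.7500, -0.7500], [-4.0000, 4.755165]].
det J = 0.5664.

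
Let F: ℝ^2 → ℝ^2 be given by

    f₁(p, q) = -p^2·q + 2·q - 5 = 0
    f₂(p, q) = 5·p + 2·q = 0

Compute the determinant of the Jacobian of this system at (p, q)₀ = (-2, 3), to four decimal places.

34.0000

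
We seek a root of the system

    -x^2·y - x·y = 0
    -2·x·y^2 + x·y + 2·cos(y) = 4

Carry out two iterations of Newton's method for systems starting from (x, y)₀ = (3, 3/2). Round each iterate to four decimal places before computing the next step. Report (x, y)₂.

(1.4994, 0.3483)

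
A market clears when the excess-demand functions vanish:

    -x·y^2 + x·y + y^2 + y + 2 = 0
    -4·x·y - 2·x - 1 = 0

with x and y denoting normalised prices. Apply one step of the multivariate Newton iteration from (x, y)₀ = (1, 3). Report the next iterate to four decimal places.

(1.0385, -0.8846)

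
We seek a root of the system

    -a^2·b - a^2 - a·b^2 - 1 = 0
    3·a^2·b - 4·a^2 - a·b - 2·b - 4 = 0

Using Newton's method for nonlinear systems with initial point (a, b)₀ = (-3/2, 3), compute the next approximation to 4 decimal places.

At (-3/2, 3): F = (3.5000, 5.7500).
Jacobian J = [[-2·a·b - 2·a - b^2, -a^2 - 2·a·b], [6·a·b - 8·a - b, 3·a^2 - a - 2]].
At the point, J = [[3.0000, 6.7500], [-18.0000, 6.2500]] (det J = 140.2500).
Solving J·Δ = −F gives Δ = (0.1208, -0.5722).
Then the next iterate is (a, b)₁ = (-1.3792, 2.4278).

(-1.3792, 2.4278)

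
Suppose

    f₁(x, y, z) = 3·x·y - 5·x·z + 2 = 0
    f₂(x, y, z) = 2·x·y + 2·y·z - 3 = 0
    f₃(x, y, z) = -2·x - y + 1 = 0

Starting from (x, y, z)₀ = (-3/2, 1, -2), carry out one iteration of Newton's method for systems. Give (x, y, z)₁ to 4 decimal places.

(0.7434, -0.4868, -4.4474)

At (-3/2, 1, -2): F = (-17.5000, -10.0000, 3.0000).
Jacobian J = [[3·y - 5·z, 3·x, -5·x], [2·y, 2·x + 2·z, 2·y], [-2, -1, 0]].
At the point, J = [[13.0000, -4.5000, 7.5000], [2.0000, -7.0000, 2.0000], [-2.0000, -1.0000, 0.0000]] (det J = -76.0000).
Solving J·Δ = −F gives Δ = (2.2434, -1.4868, -2.4474).
Then the next iterate is (x, y, z)₁ = (0.7434, -0.4868, -4.4474).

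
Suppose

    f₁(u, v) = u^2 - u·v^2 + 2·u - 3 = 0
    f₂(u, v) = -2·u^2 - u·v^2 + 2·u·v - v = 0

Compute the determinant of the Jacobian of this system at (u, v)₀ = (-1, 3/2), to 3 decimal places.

-14.250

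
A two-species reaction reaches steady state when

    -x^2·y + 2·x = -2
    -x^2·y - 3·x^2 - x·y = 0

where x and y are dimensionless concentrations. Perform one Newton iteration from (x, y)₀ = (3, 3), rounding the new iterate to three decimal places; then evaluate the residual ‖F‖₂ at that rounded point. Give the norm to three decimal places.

At (3, 3): F = (-19.000, -63.000).
Jacobian J = [[-2·x·y + 2, -x^2], [-2·x·y - 6·x - y, -x^2 - x]].
At the point, J = [[-16.000, -9.000], [-39.000, -12.000]] (det J = -159.000).
Solving J·Δ = −F gives Δ = (-2.132, 1.679).
Then the next iterate is (x, y)₁ = (0.868, 4.679).
Re-evaluating at (0.868, 4.679): F = (0.21073, -9.84691), so ‖F‖₂ = 9.849.

9.849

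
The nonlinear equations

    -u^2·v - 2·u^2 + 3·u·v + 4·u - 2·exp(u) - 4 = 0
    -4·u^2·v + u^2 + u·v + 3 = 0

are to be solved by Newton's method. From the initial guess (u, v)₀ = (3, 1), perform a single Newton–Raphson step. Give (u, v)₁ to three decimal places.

(2.020, 0.869)

At (3, 1): F = (-50.17107, -21.000).
Jacobian J = [[-2·u·v - 4·u + 3·v - 2·exp(u) + 4, -u^2 + 3·u], [-8·u·v + 2·u + v, -4·u^2 + u]].
At the point, J = [[-51.17107, 0.000], [-17.000, -33.000]] (det J = 1688.64544).
Solving J·Δ = −F gives Δ = (-0.980, -0.131).
Then the next iterate is (u, v)₁ = (2.020, 0.869).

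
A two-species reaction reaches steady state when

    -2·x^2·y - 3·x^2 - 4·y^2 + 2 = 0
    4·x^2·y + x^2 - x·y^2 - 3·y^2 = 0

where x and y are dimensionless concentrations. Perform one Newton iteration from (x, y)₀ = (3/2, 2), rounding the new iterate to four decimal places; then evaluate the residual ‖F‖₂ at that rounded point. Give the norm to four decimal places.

7.6925

At (3/2, 2): F = (-29.7500, 2.2500).
Jacobian J = [[-4·x·y - 6·x, -2·x^2 - 8·y], [8·x·y + 2·x - y^2, 4·x^2 - 2·x·y - 6·y]].
At the point, J = [[-21.0000, -20.5000], [23.0000, -9.0000]] (det J = 660.5000).
Solving J·Δ = −F gives Δ = (-0.4752, -0.9644).
Then the next iterate is (x, y)₁ = (1.0248, 1.0356).
Re-evaluating at (1.0248, 1.0356): F = (-7.615720, 1.084159), so ‖F‖₂ = 7.6925.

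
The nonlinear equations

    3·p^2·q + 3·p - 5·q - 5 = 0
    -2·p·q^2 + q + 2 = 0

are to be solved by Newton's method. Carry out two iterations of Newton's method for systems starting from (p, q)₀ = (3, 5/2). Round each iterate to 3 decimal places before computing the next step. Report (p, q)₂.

(1.628, 1.296)

At (3, 5/2): F = (59.000, -33.000).
Jacobian J = [[6·p·q + 3, 3·p^2 - 5], [-2·q^2, -4·p·q + 1]].
At the point, J = [[48.000, 22.000], [-12.500, -29.000]] (det J = -1117.000).
Solving J·Δ = −F gives Δ = (-0.882, -0.758).
Then the next iterate is (p, q)₁ = (2.118, 1.742).
Round to (2.118, 1.742) and repeat: F = (16.08744, -9.11241), J = [[25.13734, 8.45777], [-6.06913, -13.75822]].
Δ = (-0.490, -0.446), so (p, q)₂ = (1.628, 1.296).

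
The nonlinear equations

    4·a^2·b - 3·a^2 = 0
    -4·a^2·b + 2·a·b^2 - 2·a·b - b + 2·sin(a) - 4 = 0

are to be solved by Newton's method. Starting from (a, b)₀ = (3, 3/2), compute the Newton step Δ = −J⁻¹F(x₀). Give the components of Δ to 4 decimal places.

(-1.4999, 0.0000)

At (3, 3/2): F = (27.0000, -54.717760).
Jacobian J = [[8·a·b - 6·a, 4·a^2], [-8·a·b + 2·b^2 - 2·b + 2·cos(a), -4·a^2 + 4·a·b - 2·a - 1]].
At the point, J = [[18.0000, 36.0000], [-36.479985, -25.0000]] (det J = 863.279460).
Solving J·Δ = −F gives Δ = (-1.4999, 0.0000).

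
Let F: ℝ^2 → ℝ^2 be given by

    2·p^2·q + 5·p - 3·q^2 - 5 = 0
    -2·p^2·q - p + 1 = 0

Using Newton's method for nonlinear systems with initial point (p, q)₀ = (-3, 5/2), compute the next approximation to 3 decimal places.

(-3.029, 0.176)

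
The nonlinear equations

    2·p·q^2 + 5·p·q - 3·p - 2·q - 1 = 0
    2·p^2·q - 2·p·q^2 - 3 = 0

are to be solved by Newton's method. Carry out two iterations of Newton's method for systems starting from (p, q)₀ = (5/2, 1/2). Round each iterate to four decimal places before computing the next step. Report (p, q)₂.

At (5/2, 1/2): F = (-2.0000, 2.0000).
Jacobian J = [[2·q^2 + 5·q - 3, 4·p·q + 5·p - 2], [4·p·q - 2·q^2, 2·p^2 - 4·p·q]].
At the point, J = [[0.0000, 15.5000], [4.5000, 7.5000]] (det J = -69.7500).
Solving J·Δ = −F gives Δ = (-0.6595, 0.1290).
Then the next iterate is (p, q)₁ = (1.8405, 0.6290).
Round to (1.8405, 0.6290) and repeat: F = (-0.534773, -0.194955), J = [[0.936282, 11.833198], [3.839416, 2.144183]].
Δ = (0.0267, 0.0431), so (p, q)₂ = (1.8672, 0.6721).

(1.8672, 0.6721)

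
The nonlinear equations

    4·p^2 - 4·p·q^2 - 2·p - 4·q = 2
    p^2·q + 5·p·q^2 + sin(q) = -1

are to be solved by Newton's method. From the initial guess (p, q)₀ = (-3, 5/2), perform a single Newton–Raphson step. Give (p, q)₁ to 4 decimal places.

(-1.7530, 1.7607)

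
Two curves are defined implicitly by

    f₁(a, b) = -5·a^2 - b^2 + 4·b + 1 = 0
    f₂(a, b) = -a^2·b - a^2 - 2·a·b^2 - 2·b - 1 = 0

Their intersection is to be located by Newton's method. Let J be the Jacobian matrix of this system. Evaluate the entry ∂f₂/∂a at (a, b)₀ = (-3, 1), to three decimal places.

10.000

∂f₂/∂a = -2·a·b - 2·a - 2·b^2.
At (-3, 1) this is 10.000.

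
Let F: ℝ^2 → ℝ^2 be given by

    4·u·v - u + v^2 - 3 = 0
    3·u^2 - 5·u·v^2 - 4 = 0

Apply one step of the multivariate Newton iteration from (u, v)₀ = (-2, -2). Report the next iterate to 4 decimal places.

(-9.6667, 5.3333)

At (-2, -2): F = (19.0000, 48.0000).
Jacobian J = [[4·v - 1, 4·u + 2·v], [6·u - 5·v^2, -10·u·v]].
At the point, J = [[-9.0000, -12.0000], [-32.0000, -40.0000]] (det J = -24.0000).
Solving J·Δ = −F gives Δ = (-7.6667, 7.3333).
Then the next iterate is (u, v)₁ = (-9.6667, 5.3333).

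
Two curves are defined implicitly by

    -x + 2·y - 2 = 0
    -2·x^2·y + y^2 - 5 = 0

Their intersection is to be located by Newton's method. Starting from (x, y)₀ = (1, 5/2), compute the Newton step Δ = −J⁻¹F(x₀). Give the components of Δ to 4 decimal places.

(-0.7941, -1.3971)

At (1, 5/2): F = (2.0000, -3.7500).
Jacobian J = [[-1, 2], [-4·x·y, -2·x^2 + 2·y]].
At the point, J = [[-1.0000, 2.0000], [-10.0000, 3.0000]] (det J = 17.0000).
Solving J·Δ = −F gives Δ = (-0.7941, -1.3971).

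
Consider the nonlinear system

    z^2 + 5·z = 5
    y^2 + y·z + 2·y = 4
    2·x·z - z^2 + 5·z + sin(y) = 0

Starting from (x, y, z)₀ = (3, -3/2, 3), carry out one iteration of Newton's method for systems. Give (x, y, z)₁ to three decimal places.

At (3, -3/2, 3): F = (19.000, -9.250, 23.00251).
Jacobian J = [[0, 0, 2·z + 5], [0, 2·y + z + 2, y], [2·z, cos(y), 2·x - 2·z + 5]].
At the point, J = [[0.000, 0.000, 11.000], [0.000, 2.000, -1.500], [6.000, 0.07074, 5.000]] (det J = -132.000).
Solving J·Δ = −F gives Δ = (-2.434, 3.330, -1.727).
Then the next iterate is (x, y, z)₁ = (0.566, 1.830, 1.273).

(0.566, 1.830, 1.273)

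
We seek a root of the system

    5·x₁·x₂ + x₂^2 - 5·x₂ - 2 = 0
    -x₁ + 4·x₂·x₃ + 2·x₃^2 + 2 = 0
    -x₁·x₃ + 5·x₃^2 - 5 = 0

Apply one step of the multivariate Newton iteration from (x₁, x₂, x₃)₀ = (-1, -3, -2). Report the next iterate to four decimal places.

(-1.6407, -0.0868, -1.3832)

At (-1, -3, -2): F = (37.0000, 35.0000, 13.0000).
Jacobian J = [[5·x₂, 5·x₁ + 2·x₂ - 5, 0], [-1, 4·x₃, 4·x₂ + 4·x₃], [-x₃, 0, -x₁ + 10·x₃]].
At the point, J = [[-15.0000, -16.0000, 0.0000], [-1.0000, -8.0000, -20.0000], [2.0000, 0.0000, -19.0000]] (det J = -1336.0000).
Solving J·Δ = −F gives Δ = (-0.6407, 2.9132, 0.6168).
Then the next iterate is (x₁, x₂, x₃)₁ = (-1.6407, -0.0868, -1.3832).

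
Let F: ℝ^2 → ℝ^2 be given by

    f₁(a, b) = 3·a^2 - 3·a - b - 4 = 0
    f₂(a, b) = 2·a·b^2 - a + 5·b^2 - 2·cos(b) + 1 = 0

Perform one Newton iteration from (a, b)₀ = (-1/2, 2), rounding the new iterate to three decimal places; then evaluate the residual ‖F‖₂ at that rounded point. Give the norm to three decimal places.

5.328

At (-1/2, 2): F = (-3.750, 18.33229).
Jacobian J = [[6·a - 3, -1], [2·b^2 - 1, 4·a·b + 10·b + 2·sin(b)]].
At the point, J = [[-6.000, -1.000], [7.000, 17.81859]] (det J = -99.91157).
Solving J·Δ = −F gives Δ = (-0.485, -0.838).
Then the next iterate is (a, b)₁ = (-0.985, 1.162).
Re-evaluating at (-0.985, 1.162): F = (0.70368, 5.28123), so ‖F‖₂ = 5.328.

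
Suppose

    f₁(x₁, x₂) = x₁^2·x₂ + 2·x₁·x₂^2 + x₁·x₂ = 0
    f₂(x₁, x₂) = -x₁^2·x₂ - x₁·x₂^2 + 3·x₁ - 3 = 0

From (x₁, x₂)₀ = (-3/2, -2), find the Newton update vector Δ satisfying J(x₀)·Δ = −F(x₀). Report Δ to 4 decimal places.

At (-3/2, -2): F = (-13.5000, 3.0000).
Jacobian J = [[2·x₁·x₂ + 2·x₂^2 + x₂, x₁^2 + 4·x₁·x₂ + x₁], [-2·x₁·x₂ - x₂^2 + 3, -x₁^2 - 2·x₁·x₂]].
At the point, J = [[12.0000, 12.7500], [-7.0000, -8.2500]] (det J = -9.7500).
Solving J·Δ = −F gives Δ = (7.5000, -6.0000).

(7.5000, -6.0000)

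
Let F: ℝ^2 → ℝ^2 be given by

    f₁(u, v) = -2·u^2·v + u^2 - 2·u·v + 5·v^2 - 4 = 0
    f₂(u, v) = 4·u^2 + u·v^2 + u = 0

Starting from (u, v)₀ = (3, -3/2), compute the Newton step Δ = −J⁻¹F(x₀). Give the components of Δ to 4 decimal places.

(-1.6029, 0.2300)

At (3, -3/2): F = (52.2500, 45.7500).
Jacobian J = [[-4·u·v + 2·u - 2·v, -2·u^2 - 2·u + 10·v], [8·u + v^2 + 1, 2·u·v]].
At the point, J = [[27.0000, -39.0000], [27.2500, -9.0000]] (det J = 819.7500).
Solving J·Δ = −F gives Δ = (-1.6029, 0.2300).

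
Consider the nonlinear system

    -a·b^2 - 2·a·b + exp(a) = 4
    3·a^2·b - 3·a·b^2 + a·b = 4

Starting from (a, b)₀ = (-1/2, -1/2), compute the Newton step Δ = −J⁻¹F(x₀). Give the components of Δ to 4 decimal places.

At (-1/2, -1/2): F = (-3.768469, -3.7500).
Jacobian J = [[-b^2 - 2·b + exp(a), -2·a·b - 2·a], [6·a·b - 3·b^2 + b, 3·a^2 - 6·a·b + a]].
At the point, J = [[1.356531, 0.5000], [0.2500, -1.2500]] (det J = -1.820663).
Solving J·Δ = −F gives Δ = (3.6171, -2.2766).

(3.6171, -2.2766)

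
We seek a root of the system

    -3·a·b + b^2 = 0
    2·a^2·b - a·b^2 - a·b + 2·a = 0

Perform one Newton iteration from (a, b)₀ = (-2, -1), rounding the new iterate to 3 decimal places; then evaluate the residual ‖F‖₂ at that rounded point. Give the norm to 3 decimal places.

At (-2, -1): F = (-5.000, -12.000).
Jacobian J = [[-3·b, -3·a + 2·b], [4·a·b - b^2 - b + 2, 2·a^2 - 2·a·b - a]].
At the point, J = [[3.000, 4.000], [10.000, 6.000]] (det J = -22.000).
Solving J·Δ = −F gives Δ = (0.818, 0.636).
Then the next iterate is (a, b)₁ = (-1.182, -0.364).
Re-evaluating at (-1.182, -0.364): F = (-1.15825, -3.65474), so ‖F‖₂ = 3.834.

3.834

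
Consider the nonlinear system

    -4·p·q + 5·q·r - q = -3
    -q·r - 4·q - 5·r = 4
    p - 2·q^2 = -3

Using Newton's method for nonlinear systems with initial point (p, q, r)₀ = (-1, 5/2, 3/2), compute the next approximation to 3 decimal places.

(-2.443, 1.306, -0.991)

At (-1, 5/2, 3/2): F = (29.250, -25.250, -10.500).
Jacobian J = [[-4·q, -4·p + 5·r - 1, 5·q], [0, -r - 4, -q - 5], [1, -4·q, 0]].
At the point, J = [[-10.000, 10.500, 12.500], [0.000, -5.500, -7.500], [1.000, -10.000, 0.000]] (det J = 740.000).
Solving J·Δ = −F gives Δ = (-1.443, -1.194, -2.491).
Then the next iterate is (p, q, r)₁ = (-2.443, 1.306, -0.991).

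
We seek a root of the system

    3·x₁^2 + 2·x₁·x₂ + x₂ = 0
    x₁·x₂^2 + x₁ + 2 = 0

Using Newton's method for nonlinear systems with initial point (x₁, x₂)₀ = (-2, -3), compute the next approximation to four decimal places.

(-0.9355, -2.3871)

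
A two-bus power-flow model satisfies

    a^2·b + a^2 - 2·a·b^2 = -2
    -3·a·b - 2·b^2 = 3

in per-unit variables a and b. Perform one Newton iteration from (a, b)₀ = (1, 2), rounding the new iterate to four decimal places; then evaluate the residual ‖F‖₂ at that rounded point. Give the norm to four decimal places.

95.5546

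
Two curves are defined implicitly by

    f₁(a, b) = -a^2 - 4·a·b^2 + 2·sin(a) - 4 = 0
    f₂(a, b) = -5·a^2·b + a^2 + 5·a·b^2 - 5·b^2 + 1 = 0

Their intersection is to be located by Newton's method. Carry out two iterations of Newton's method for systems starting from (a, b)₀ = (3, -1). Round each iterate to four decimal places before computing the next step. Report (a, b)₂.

At (3, -1): F = (-24.717760, 65.0000).
Jacobian J = [[-2·a - 4·b^2 + 2·cos(a), -8·a·b], [-10·a·b + 2·a + 5·b^2, -5·a^2 + 10·a·b - 10·b]].
At the point, J = [[-11.979985, 24.0000], [41.0000, -65.0000]] (det J = -205.300975).
Solving J·Δ = −F gives Δ = (0.2272, 1.1433).
Then the next iterate is (a, b)₁ = (3.2272, 0.1433).
Round to (3.2272, 0.1433) and repeat: F = (-14.850906, 4.181278), J = [[-8.529215, -3.699662], [1.932497, -48.882522]].
Δ = (-1.7483, 0.0164), so (a, b)₂ = (1.4789, 0.1597).

(1.4789, 0.1597)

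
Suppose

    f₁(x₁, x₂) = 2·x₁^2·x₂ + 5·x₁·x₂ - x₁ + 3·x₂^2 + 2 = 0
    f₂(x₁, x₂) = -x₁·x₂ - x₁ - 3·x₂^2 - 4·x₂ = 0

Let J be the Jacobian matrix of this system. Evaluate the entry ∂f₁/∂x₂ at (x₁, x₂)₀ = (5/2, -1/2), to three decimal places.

22.000

∂f₁/∂x₂ = 2·x₁^2 + 5·x₁ + 6·x₂.
At (5/2, -1/2) this is 22.000.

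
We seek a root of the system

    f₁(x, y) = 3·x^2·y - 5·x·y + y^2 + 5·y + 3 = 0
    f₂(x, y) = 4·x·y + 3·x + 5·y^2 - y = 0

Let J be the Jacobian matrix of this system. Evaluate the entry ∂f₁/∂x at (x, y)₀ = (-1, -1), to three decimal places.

11.000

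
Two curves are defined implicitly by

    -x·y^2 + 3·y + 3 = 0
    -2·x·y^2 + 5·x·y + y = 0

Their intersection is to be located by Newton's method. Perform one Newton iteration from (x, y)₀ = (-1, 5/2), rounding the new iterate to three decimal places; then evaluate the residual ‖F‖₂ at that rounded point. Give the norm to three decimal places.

5.904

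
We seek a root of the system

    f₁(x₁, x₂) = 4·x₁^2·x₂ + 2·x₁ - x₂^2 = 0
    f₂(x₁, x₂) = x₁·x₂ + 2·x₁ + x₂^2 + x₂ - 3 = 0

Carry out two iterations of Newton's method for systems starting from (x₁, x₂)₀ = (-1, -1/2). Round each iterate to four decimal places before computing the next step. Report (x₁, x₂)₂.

At (-1, -1/2): F = (-4.2500, -4.7500).
Jacobian J = [[8·x₁·x₂ + 2, 4·x₁^2 - 2·x₂], [x₂ + 2, x₁ + 2·x₂ + 1]].
At the point, J = [[6.0000, 5.0000], [1.5000, -1.0000]] (det J = -13.5000).
Solving J·Δ = −F gives Δ = (2.0741, -1.6389).
Then the next iterate is (x₁, x₂)₁ = (1.0741, -2.1389).
Round to (1.0741, -2.1389) and repeat: F = (-12.297210, -0.713199), J = [[-16.379140, 8.892563], [-0.1389, -2.2037]].
Δ = (-0.8958, -0.2672), so (x₁, x₂)₂ = (0.1783, -2.4061).

(0.1783, -2.4061)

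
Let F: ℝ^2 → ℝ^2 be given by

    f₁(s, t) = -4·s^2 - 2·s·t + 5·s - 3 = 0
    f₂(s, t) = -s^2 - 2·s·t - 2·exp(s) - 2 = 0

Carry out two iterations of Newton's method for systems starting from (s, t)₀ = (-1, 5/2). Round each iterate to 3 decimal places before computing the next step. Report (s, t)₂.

At (-1, 5/2): F = (-7.000, 1.26424).
Jacobian J = [[-8·s - 2·t + 5, -2·s], [-2·s - 2·t - 2·exp(s), -2·s]].
At the point, J = [[8.000, 2.000], [-3.73576, 2.000]] (det J = 23.47152).
Solving J·Δ = −F gives Δ = (0.704, 0.683).
Then the next iterate is (s, t)₁ = (-0.296, 3.183).
Round to (-0.296, 3.183) and repeat: F = (-2.94613, -1.69085), J = [[1.002, 0.592], [-7.26157, 0.592]].
Δ = (0.152, 4.719), so (s, t)₂ = (-0.144, 7.902).

(-0.144, 7.902)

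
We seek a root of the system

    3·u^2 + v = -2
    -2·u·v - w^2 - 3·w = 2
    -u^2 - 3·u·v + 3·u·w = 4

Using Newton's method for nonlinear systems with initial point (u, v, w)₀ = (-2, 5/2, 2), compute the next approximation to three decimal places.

(-0.786, 0.573, -0.254)

At (-2, 5/2, 2): F = (16.500, -2.000, -5.000).
Jacobian J = [[6·u, 1, 0], [-2·v, -2·u, -2·w - 3], [-2·u - 3·v + 3·w, -3·u, 3·u]].
At the point, J = [[-12.000, 1.000, 0.000], [-5.000, 4.000, -7.000], [2.500, 6.000, -6.000]] (det J = -263.500).
Solving J·Δ = −F gives Δ = (1.214, -1.927, -2.254).
Then the next iterate is (u, v, w)₁ = (-0.786, 0.573, -0.254).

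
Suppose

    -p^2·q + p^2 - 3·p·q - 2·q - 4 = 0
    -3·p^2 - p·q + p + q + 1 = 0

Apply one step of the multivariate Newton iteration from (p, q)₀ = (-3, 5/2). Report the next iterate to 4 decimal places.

(-2.0256, 3.2308)

At (-3, 5/2): F = (0.0000, -19.0000).
Jacobian J = [[-2·p·q + 2·p - 3·q, -p^2 - 3·p - 2], [-6·p - q + 1, -p + 1]].
At the point, J = [[1.5000, -2.0000], [16.5000, 4.0000]] (det J = 39.0000).
Solving J·Δ = −F gives Δ = (0.9744, 0.7308).
Then the next iterate is (p, q)₁ = (-2.0256, 3.2308).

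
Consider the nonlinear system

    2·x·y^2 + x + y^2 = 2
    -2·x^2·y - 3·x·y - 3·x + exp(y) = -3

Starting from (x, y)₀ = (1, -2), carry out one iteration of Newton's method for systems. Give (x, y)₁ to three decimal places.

(0.228, -1.662)

At (1, -2): F = (11.000, 10.13534).
Jacobian J = [[2·y^2 + 1, 4·x·y + 2·y], [-4·x·y - 3·y - 3, -2·x^2 - 3·x + exp(y)]].
At the point, J = [[9.000, -12.000], [11.000, -4.86466]] (det J = 88.21802).
Solving J·Δ = −F gives Δ = (-0.772, 0.338).
Then the next iterate is (x, y)₁ = (0.228, -1.662).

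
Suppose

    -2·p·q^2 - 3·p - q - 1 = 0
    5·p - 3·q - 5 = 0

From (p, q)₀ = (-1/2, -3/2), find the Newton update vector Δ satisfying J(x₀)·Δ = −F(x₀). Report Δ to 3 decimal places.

At (-1/2, -3/2): F = (4.250, -3.000).
Jacobian J = [[-2·q^2 - 3, -4·p·q - 1], [5, -3]].
At the point, J = [[-7.500, -4.000], [5.000, -3.000]] (det J = 42.500).
Solving J·Δ = −F gives Δ = (0.582, -0.029).

(0.582, -0.029)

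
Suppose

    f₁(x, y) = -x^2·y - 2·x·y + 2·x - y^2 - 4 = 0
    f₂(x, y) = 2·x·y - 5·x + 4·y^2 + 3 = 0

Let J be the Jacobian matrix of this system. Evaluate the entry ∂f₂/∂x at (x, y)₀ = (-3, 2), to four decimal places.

-1.0000

∂f₂/∂x = 2·y - 5.
At (-3, 2) this is -1.0000.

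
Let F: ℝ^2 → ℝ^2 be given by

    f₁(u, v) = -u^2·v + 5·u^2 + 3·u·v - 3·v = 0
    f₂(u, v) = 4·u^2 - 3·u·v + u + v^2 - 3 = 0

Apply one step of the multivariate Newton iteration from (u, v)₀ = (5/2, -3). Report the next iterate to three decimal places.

At (5/2, -3): F = (36.500, 56.000).
Jacobian J = [[-2·u·v + 10·u + 3·v, -u^2 + 3·u - 3], [8·u - 3·v + 1, -3·u + 2·v]].
At the point, J = [[31.000, -1.750], [30.000, -13.500]] (det J = -366.000).
Solving J·Δ = −F gives Δ = (-1.079, 1.751).
Then the next iterate is (u, v)₁ = (1.421, -1.249).

(1.421, -1.249)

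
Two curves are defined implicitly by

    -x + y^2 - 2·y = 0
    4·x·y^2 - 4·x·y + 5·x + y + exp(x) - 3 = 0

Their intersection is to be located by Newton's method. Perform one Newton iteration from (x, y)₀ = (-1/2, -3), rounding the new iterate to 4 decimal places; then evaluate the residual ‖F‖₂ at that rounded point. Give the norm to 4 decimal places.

10.2949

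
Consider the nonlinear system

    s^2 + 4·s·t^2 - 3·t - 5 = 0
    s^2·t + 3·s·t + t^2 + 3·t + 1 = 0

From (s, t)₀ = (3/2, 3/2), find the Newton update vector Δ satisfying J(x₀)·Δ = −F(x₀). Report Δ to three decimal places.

At (3/2, 3/2): F = (6.250, 17.875).
Jacobian J = [[2·s + 4·t^2, 8·s·t - 3], [2·s·t + 3·t, s^2 + 3·s + 2·t + 3]].
At the point, J = [[12.000, 15.000], [9.000, 12.750]] (det J = 18.000).
Solving J·Δ = −F gives Δ = (10.469, -8.792).

(10.469, -8.792)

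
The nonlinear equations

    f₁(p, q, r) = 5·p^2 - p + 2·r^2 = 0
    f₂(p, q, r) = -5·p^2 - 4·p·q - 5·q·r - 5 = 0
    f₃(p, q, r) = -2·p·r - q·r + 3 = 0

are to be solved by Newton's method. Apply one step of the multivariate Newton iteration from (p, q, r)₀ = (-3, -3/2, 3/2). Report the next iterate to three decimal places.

At (-3, -3/2, 3/2): F = (52.500, -56.750, 14.250).
Jacobian J = [[10·p - 1, 0, 4·r], [-10·p - 4·q, -4·p - 5·r, -5·q], [-2·r, -r, -2·p - q]].
At the point, J = [[-31.000, 0.000, 6.000], [36.000, 4.500, 7.500], [-3.000, -1.500, 7.500]] (det J = -1638.000).
Solving J·Δ = −F gives Δ = (1.519, 1.958, -0.901).
Then the next iterate is (p, q, r)₁ = (-1.481, 0.458, 0.599).

(-1.481, 0.458, 0.599)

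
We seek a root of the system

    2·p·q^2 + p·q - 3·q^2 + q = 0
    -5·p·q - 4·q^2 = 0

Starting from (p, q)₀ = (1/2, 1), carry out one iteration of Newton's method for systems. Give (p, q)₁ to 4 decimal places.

(0.2500, 0.5000)

At (1/2, 1): F = (-0.5000, -6.5000).
Jacobian J = [[2·q^2 + q, 4·p·q + p - 6·q + 1], [-5·q, -5·p - 8·q]].
At the point, J = [[3.0000, -2.5000], [-5.0000, -10.5000]] (det J = -44.0000).
Solving J·Δ = −F gives Δ = (-0.2500, -0.5000).
Then the next iterate is (p, q)₁ = (0.2500, 0.5000).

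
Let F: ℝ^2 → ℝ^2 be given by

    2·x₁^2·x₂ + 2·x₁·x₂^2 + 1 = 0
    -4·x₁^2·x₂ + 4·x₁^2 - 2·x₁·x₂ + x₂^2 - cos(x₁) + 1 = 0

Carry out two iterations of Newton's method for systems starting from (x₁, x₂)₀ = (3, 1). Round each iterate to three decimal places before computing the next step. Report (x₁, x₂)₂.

(0.212, 1.065)

At (3, 1): F = (25.000, -3.01001).
Jacobian J = [[4·x₁·x₂ + 2·x₂^2, 2·x₁^2 + 4·x₁·x₂], [-8·x₁·x₂ + 8·x₁ - 2·x₂ + sin(x₁), -4·x₁^2 - 2·x₁ + 2·x₂]].
At the point, J = [[14.000, 30.000], [-1.85888, -40.000]] (det J = -504.23360).
Solving J·Δ = −F gives Δ = (-1.804, 0.009).
Then the next iterate is (x₁, x₂)₁ = (1.196, 1.009).
Round to (1.196, 1.009) and repeat: F = (6.32183, -0.81302), J = [[6.86322, 7.68789], [-1.17353, -6.09566]].
Δ = (-0.984, 0.056), so (x₁, x₂)₂ = (0.212, 1.065).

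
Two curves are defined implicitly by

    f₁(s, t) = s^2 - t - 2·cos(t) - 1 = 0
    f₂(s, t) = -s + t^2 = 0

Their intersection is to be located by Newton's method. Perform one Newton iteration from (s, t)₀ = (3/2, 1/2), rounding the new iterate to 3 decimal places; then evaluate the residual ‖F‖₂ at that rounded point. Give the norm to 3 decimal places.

At (3/2, 1/2): F = (-1.00517, -1.250).
Jacobian J = [[2·s, 2·sin(t) - 1], [-1, 2·t]].
At the point, J = [[3.000, -0.04115], [-1.000, 1.000]] (det J = 2.95885).
Solving J·Δ = −F gives Δ = (0.357, 1.607).
Then the next iterate is (s, t)₁ = (1.857, 2.107).
Re-evaluating at (1.857, 2.107): F = (1.36320, 2.58245), so ‖F‖₂ = 2.920.

2.920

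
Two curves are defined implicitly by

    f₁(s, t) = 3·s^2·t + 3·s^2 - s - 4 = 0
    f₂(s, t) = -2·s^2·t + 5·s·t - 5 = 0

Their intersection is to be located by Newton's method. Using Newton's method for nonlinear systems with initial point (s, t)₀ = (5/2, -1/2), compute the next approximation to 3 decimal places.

(4.500, -1.347)

At (5/2, -1/2): F = (2.875, -5.000).
Jacobian J = [[6·s·t + 6·s - 1, 3·s^2], [-4·s·t + 5·t, -2·s^2 + 5·s]].
At the point, J = [[6.500, 18.750], [2.500, 0.000]] (det J = -46.875).
Solving J·Δ = −F gives Δ = (2.000, -0.847).
Then the next iterate is (s, t)₁ = (4.500, -1.347).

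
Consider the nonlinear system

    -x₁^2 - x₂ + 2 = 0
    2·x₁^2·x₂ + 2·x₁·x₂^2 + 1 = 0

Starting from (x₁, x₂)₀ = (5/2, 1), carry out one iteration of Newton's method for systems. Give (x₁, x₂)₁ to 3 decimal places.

(1.509, 0.706)

At (5/2, 1): F = (-5.250, 18.500).
Jacobian J = [[-2·x₁, -1], [4·x₁·x₂ + 2·x₂^2, 2·x₁^2 + 4·x₁·x₂]].
At the point, J = [[-5.000, -1.000], [12.000, 22.500]] (det J = -100.500).
Solving J·Δ = −F gives Δ = (-0.991, -0.294).
Then the next iterate is (x₁, x₂)₁ = (1.509, 0.706).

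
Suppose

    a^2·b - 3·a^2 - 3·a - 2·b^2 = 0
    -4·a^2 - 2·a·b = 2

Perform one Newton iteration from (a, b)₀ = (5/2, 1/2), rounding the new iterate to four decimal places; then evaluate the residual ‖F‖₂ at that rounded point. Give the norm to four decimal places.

At (5/2, 1/2): F = (-23.6250, -29.5000).
Jacobian J = [[2·a·b - 6·a - 3, a^2 - 4·b], [-8·a - 2·b, -2·a]].
At the point, J = [[-15.5000, 4.2500], [-21.0000, -5.0000]] (det J = 166.7500).
Solving J·Δ = −F gives Δ = (-1.4603, 0.2331).
Then the next iterate is (a, b)₁ = (1.0397, 0.7331).
Re-evaluating at (1.0397, 0.7331): F = (-6.644436, -7.848313), so ‖F‖₂ = 10.2832.

10.2832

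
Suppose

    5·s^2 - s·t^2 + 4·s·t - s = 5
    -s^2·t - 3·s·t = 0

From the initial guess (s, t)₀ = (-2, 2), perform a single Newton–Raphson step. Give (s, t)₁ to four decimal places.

(-1.4706, -0.5294)

At (-2, 2): F = (9.0000, 4.0000).
Jacobian J = [[10·s - t^2 + 4·t - 1, -2·s·t + 4·s], [-2·s·t - 3·t, -s^2 - 3·s]].
At the point, J = [[-17.0000, 0.0000], [2.0000, 2.0000]] (det J = -34.0000).
Solving J·Δ = −F gives Δ = (0.5294, -2.5294).
Then the next iterate is (s, t)₁ = (-1.4706, -0.5294).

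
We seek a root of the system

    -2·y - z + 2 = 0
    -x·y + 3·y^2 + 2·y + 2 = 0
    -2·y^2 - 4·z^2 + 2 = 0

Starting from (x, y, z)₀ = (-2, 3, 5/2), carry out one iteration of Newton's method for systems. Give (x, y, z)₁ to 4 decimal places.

At (-2, 3, 5/2): F = (-6.5000, 41.0000, -41.0000).
Jacobian J = [[0, -2, -1], [-y, -x + 6·y + 2, 0], [0, -4·y, -8·z]].
At the point, J = [[0.0000, -2.0000, -1.0000], [-3.0000, 22.0000, 0.0000], [0.0000, -12.0000, -20.0000]] (det J = 84.0000).
Solving J·Δ = −F gives Δ = (-9.6429, -3.1786, -0.1429).
Then the next iterate is (x, y, z)₁ = (-11.6429, -0.1786, 2.3571).

(-11.6429, -0.1786, 2.3571)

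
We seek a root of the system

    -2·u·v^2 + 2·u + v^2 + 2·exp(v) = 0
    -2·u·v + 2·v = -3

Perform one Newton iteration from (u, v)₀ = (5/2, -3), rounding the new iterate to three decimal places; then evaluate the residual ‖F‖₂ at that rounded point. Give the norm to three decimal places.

At (5/2, -3): F = (-30.90043, 12.000).
Jacobian J = [[-2·v^2 + 2, -4·u·v + 2·v + 2·exp(v)], [-2·v, -2·u + 2]].
At the point, J = [[-16.000, 24.09957], [6.000, -3.000]] (det J = -96.59744).
Solving J·Δ = −F gives Δ = (-2.034, -0.068).
Then the next iterate is (u, v)₁ = (0.466, -3.068).
Re-evaluating at (0.466, -3.068): F = (1.66509, -0.27662), so ‖F‖₂ = 1.688.

1.688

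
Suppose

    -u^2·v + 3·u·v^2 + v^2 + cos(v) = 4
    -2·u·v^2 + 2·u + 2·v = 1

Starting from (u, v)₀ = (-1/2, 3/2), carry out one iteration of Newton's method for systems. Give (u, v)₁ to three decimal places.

(0.030, 1.115)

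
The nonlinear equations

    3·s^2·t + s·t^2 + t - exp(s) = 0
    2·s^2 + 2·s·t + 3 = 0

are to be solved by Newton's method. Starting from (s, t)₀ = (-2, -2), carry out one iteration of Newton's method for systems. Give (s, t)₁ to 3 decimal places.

(-0.133, -2.852)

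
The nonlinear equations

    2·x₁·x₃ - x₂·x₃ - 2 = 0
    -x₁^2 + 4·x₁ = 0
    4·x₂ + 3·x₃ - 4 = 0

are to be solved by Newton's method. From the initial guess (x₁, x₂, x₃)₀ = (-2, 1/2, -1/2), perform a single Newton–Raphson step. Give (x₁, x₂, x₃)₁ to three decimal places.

(-0.500, 1.500, -0.667)

At (-2, 1/2, -1/2): F = (0.250, -12.000, -3.500).
Jacobian J = [[2·x₃, -x₃, 2·x₁ - x₂], [-2·x₁ + 4, 0, 0], [0, 4, 3]].
At the point, J = [[-1.000, 0.500, -4.500], [8.000, 0.000, 0.000], [0.000, 4.000, 3.000]] (det J = -156.000).
Solving J·Δ = −F gives Δ = (1.500, 1.000, -0.167).
Then the next iterate is (x₁, x₂, x₃)₁ = (-0.500, 1.500, -0.667).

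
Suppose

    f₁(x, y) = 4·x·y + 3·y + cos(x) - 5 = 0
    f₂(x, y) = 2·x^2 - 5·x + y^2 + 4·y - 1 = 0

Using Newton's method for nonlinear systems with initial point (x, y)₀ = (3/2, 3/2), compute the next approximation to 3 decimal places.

(0.664, 1.012)

At (3/2, 3/2): F = (8.57074, 4.250).
Jacobian J = [[4·y - sin(x), 4·x + 3], [4·x - 5, 2·y + 4]].
At the point, J = [[5.00251, 9.000], [1.000, 7.000]] (det J = 26.01754).
Solving J·Δ = −F gives Δ = (-0.836, -0.488).
Then the next iterate is (x, y)₁ = (0.664, 1.012).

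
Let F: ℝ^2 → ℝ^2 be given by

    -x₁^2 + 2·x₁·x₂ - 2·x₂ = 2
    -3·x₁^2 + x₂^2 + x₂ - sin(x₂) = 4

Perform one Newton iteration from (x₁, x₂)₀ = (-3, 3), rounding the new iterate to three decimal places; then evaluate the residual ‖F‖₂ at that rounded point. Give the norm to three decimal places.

At (-3, 3): F = (-35.000, -19.14112).
Jacobian J = [[-2·x₁ + 2·x₂, 2·x₁ - 2], [-6·x₁, 2·x₂ - cos(x₂) + 1]].
At the point, J = [[12.000, -8.000], [18.000, 7.98999]] (det J = 239.87991).
Solving J·Δ = −F gives Δ = (1.804, -1.669).
Then the next iterate is (x₁, x₂)₁ = (-1.196, 1.331).
Re-evaluating at (-1.196, 1.331): F = (-9.27617, -6.16007), so ‖F‖₂ = 11.135.

11.135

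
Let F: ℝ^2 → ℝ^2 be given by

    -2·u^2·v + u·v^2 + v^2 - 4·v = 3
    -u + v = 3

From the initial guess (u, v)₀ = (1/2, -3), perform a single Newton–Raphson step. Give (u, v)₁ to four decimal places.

At (1/2, -3): F = (24.0000, -6.5000).
Jacobian J = [[-4·u·v + v^2, -2·u^2 + 2·u·v + 2·v - 4], [-1, 1]].
At the point, J = [[15.0000, -13.5000], [-1.0000, 1.0000]] (det J = 1.5000).
Solving J·Δ = −F gives Δ = (42.5000, 49.0000).
Then the next iterate is (u, v)₁ = (43.0000, 46.0000).

(43.0000, 46.0000)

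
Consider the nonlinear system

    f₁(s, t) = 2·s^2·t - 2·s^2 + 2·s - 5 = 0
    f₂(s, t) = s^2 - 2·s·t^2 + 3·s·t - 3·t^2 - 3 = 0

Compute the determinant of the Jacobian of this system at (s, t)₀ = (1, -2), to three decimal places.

-206.000

J = [[4·s·t - 4·s + 2, 2·s^2], [2·s - 2·t^2 + 3·t, -4·s·t + 3·s - 6·t]].
At the point, J = [[-10.000, 2.000], [-12.000, 23.000]].
det J = -206.000.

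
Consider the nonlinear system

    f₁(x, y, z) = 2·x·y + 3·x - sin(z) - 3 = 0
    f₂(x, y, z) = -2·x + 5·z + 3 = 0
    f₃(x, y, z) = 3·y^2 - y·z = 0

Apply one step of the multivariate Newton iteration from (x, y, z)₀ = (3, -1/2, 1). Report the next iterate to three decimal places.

(1.105, -0.332, -0.158)

At (3, -1/2, 1): F = (2.15853, 2.000, 1.250).
Jacobian J = [[2·y + 3, 2·x, -cos(z)], [-2, 0, 5], [0, 6·y - z, -y]].
At the point, J = [[2.000, 6.000, -0.54030], [-2.000, 0.000, 5.000], [0.000, -4.000, 0.500]] (det J = 41.67758).
Solving J·Δ = −F gives Δ = (-1.895, 0.168, -1.158).
Then the next iterate is (x, y, z)₁ = (1.105, -0.332, -0.158).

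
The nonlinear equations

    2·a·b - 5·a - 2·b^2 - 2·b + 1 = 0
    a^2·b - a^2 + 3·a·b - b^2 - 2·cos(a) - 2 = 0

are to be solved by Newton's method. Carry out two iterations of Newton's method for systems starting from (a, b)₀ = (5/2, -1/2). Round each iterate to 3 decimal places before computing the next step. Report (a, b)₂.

(1.435, 4.672)

At (5/2, -1/2): F = (-13.500, -13.77271).
Jacobian J = [[2·b - 5, 2·a - 4·b - 2], [2·a·b - 2·a + 3·b + 2·sin(a), a^2 + 3·a - 2·b]].
At the point, J = [[-6.000, 5.000], [-7.80306, 14.750]] (det J = -49.48472).
Solving J·Δ = −F gives Δ = (-2.632, -0.459).
Then the next iterate is (a, b)₁ = (-0.132, -0.959).
Round to (-0.132, -0.959) and repeat: F = (1.99181, -4.55665), J = [[-6.918, 1.572], [-2.62306, 1.53942]].
Δ = (1.567, 5.631), so (a, b)₂ = (1.435, 4.672).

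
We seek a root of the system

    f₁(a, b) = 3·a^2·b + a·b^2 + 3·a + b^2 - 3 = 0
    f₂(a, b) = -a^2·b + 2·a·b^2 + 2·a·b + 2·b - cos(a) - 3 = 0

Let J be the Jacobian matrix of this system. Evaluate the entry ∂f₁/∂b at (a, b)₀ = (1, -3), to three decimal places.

∂f₁/∂b = 3·a^2 + 2·a·b + 2·b.
At (1, -3) this is -9.000.

-9.000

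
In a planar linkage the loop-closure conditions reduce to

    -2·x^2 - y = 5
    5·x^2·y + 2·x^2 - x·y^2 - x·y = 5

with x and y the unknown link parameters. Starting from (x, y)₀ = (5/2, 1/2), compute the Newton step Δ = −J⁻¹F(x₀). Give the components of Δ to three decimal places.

(-1.874, 0.744)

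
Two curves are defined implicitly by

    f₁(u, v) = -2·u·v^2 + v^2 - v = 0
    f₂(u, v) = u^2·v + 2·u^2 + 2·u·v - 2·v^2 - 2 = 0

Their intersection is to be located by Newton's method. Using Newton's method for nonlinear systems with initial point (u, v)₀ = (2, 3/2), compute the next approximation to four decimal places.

At (2, 3/2): F = (-8.2500, 13.5000).
Jacobian J = [[-2·v^2, -4·u·v + 2·v - 1], [2·u·v + 4·u + 2·v, u^2 + 2·u - 4·v]].
At the point, J = [[-4.5000, -10.0000], [17.0000, 2.0000]] (det J = 161.0000).
Solving J·Δ = −F gives Δ = (-0.7360, -0.4938).
Then the next iterate is (u, v)₁ = (1.2640, 1.0062).

(1.2640, 1.0062)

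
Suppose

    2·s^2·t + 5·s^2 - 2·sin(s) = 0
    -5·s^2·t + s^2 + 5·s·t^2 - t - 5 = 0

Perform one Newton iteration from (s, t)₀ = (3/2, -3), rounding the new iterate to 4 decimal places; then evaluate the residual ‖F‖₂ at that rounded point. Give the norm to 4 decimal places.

24.7143

At (3/2, -3): F = (-4.244990, 101.5000).
Jacobian J = [[4·s·t + 10·s - 2·cos(s), 2·s^2], [-10·s·t + 2·s + 5·t^2, -5·s^2 + 10·s·t - 1]].
At the point, J = [[-3.141474, 4.5000], [93.0000, -57.2500]] (det J = -238.650590).
Solving J·Δ = −F gives Δ = (-0.8956, 0.3181).
Then the next iterate is (s, t)₁ = (0.6044, -2.6819).
Re-evaluating at (0.6044, -2.6819): F = (-1.269433, 24.681681), so ‖F‖₂ = 24.7143.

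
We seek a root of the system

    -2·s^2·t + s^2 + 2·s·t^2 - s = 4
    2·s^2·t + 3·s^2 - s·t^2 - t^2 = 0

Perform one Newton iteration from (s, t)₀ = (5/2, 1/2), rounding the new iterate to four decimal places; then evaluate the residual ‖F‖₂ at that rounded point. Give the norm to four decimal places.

At (5/2, 1/2): F = (-5.2500, 24.1250).
Jacobian J = [[-4·s·t + 2·s + 2·t^2 - 1, -2·s^2 + 4·s·t], [4·s·t + 6·s - t^2, 2·s^2 - 2·s·t - 2·t]].
At the point, J = [[-0.5000, -7.5000], [19.7500, 9.0000]] (det J = 143.6250).
Solving J·Δ = −F gives Δ = (-0.9308, -0.6379).
Then the next iterate is (s, t)₁ = (1.5692, -0.1379).
Re-evaluating at (1.5692, -0.1379): F = (-2.368003, 6.659182), so ‖F‖₂ = 7.0677.

7.0677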